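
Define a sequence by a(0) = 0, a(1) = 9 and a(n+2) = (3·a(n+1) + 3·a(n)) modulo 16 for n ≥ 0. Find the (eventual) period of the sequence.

12

a(0) = 0; a(1) = 9; a(2) = 11; a(3) = 12; a(4) = 5; a(5) = 3; a(6) = 8; a(7) = 1; a(8) = 11; a(9) = 4; a(10) = 13; a(11) = 3; a(12) = 0; a(13) = 9.
The sequence repeats with period 12.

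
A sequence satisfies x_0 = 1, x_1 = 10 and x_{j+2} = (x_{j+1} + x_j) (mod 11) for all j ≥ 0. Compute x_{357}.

6

Listing terms: x_0 = 1; x_1 = 10; x_2 = 0; x_3 = 10; x_4 = 10; x_5 = 9; x_6 = 8; x_7 = 6; x_8 = 3; x_9 = 9; x_{10} = 1; x_{11} = 10.
The sequence repeats with period 10.
(357 - 0) mod 10 = 7, so x_{357} = x_7 = 6.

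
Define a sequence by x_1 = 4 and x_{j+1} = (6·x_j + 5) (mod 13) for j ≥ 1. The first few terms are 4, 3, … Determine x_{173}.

x_1 = 4,  x_2 = 3,  x_3 = 10,  x_4 = 0,  x_5 = 5,  x_6 = 9,  x_7 = 7,  x_8 = 8,  x_9 = 1,  x_{10} = 11,  x_{11} = 6,  x_{12} = 2,  x_{13} = 4.
Since x_{13} = x_1 = 4, the sequence is periodic with period 12.
(173 - 1) mod 12 = 4, so x_{173} = x_5 = 5.

5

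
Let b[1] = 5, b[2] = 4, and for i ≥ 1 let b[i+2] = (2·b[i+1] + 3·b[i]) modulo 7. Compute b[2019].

2

b[1] = 5, b[2] = 4, b[3] = 2, b[4] = 2, b[5] = 3, b[6] = 5, b[7] = 5, b[8] = 4.
The sequence repeats with period 6.
(2019 - 1) mod 6 = 2, so b[2019] = b[3] = 2.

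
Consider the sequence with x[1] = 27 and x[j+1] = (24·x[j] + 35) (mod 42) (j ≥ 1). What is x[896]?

11

Computing terms: x[1] = 27,  x[2] = 11,  x[3] = 5,  x[4] = 29,  x[5] = 17,  x[6] = 23,  x[7] = 41,  x[8] = 11.
Since x[8] = x[2] = 11, the sequence is eventually periodic: after a pre-period of length 1 it cycles with period 6.
For j ≥ 2, x[j] depends only on (j - 2) mod 6. (896 - 2) mod 6 = 0, so x[896] = x[2] = 11.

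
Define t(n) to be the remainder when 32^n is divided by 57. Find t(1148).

43

t(0) = 1, t(1) = 32, t(2) = 55, t(3) = 50, t(4) = 4, t(5) = 14, t(6) = 49, t(7) = 29, t(8) = 16, t(9) = 56, t(10) = 25, t(11) = 2, t(12) = 7, t(13) = 53, t(14) = 43, t(15) = 8, t(16) = 28, t(17) = 41, t(18) = 1.
The sequence repeats with period 18.
So t(1148) = t(0 + ((1148-0) mod 18)) = t(14) = 43.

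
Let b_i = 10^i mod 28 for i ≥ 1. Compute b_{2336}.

16

Computing terms: b_1 = 10, b_2 = 16, b_3 = 20, b_4 = 4, b_5 = 12, b_6 = 8, b_7 = 24, b_8 = 16.
Since b_8 = b_2 = 16, the sequence is eventually periodic: after a pre-period of length 1 it cycles with period 6.
For i ≥ 2, b_i depends only on (i - 2) mod 6. (2336 - 2) mod 6 = 0, so b_{2336} = b_2 = 16.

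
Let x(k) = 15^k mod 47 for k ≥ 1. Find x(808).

x(1) = 15, x(2) = 37, x(3) = 38, x(4) = 6, x(5) = 43, x(6) = 34, x(7) = 40, x(8) = 36, x(9) = 23, x(10) = 16, x(11) = 5, x(12) = 28, x(13) = 44, x(14) = 2, x(15) = 30, x(16) = 27, x(17) = 29, x(18) = 12, x(19) = 39, x(20) = 21, x(21) = 33, x(22) = 25, x(23) = 46, x(24) = 32, x(25) = 10, x(26) = 9, x(27) = 41, x(28) = 4, x(29) = 13, x(30) = 7, x(31) = 11, x(32) = 24, x(33) = 31, x(34) = 42, x(35) = 19, x(36) = 3, x(37) = 45, x(38) = 17, x(39) = 20, x(40) = 18, x(41) = 35, x(42) = 8, x(43) = 26, x(44) = 14, x(45) = 22, x(46) = 1, x(47) = 15.
Since x(47) = x(1) = 15, the sequence is periodic with period 46.
(808 - 1) mod 46 = 25, so x(808) = x(26) = 9.

9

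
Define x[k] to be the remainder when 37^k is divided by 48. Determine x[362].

Listing terms: x[0] = 1; x[1] = 37; x[2] = 25; x[3] = 13; x[4] = 1.
The sequence repeats with period 4.
So x[362] = x[0 + ((362-0) mod 4)] = x[2] = 25.

25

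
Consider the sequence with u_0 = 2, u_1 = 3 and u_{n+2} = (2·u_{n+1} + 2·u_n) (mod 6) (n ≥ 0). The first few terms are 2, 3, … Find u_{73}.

u_0 = 2; u_1 = 3; u_2 = 4; u_3 = 2; u_4 = 0; u_5 = 4; u_6 = 2.
Since (u_5, u_6) = (u_2, u_3) = (4, 2) (two consecutive terms determine the rest), the sequence is eventually periodic: after a pre-period of length 2 it cycles with period 3.
For n ≥ 2, u_n depends only on (n - 2) mod 3. (73 - 2) mod 3 = 2, so u_{73} = u_4 = 0.

0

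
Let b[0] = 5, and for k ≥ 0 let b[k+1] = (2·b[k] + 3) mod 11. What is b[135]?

0

b[0] = 5,  b[1] = 2,  b[2] = 7,  b[3] = 6,  b[4] = 4,  b[5] = 0,  b[6] = 3,  b[7] = 9,  b[8] = 10,  b[9] = 1,  b[10] = 5.
The sequence repeats with period 10.
(135 - 0) mod 10 = 5, so b[135] = b[5] = 0.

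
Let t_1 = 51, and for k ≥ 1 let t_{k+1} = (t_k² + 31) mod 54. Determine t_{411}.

47

t_1 = 51; t_2 = 40; t_3 = 11; t_4 = 44; t_5 = 23; t_6 = 20; t_7 = 53; t_8 = 32; t_9 = 29; t_{10} = 8; t_{11} = 41; t_{12} = 38; t_{13} = 17; t_{14} = 50; t_{15} = 47; t_{16} = 26; t_{17} = 5; t_{18} = 2; t_{19} = 35; t_{20} = 14; t_{21} = 11.
Since t_{21} = t_3 = 11, the sequence is eventually periodic: after a pre-period of length 2 it cycles with period 18.
For k ≥ 3, t_k depends only on (k - 3) mod 18. (411 - 3) mod 18 = 12, so t_{411} = t_{15} = 47.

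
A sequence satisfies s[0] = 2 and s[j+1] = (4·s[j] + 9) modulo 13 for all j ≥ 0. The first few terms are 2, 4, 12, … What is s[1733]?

8

Computing terms: s[0] = 2; s[1] = 4; s[2] = 12; s[3] = 5; s[4] = 3; s[5] = 8; s[6] = 2.
Since s[6] = s[0] = 2, the sequence is periodic with period 6.
So s[1733] = s[0 + ((1733-0) mod 6)] = s[5] = 8.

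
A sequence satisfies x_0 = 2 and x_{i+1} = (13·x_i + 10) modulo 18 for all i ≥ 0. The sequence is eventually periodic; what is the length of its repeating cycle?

9

We have x_0 = 2, x_1 = 0, x_2 = 10, x_3 = 14, x_4 = 12, x_5 = 4, x_6 = 8, x_7 = 6, x_8 = 16, x_9 = 2.
Since x_9 = x_0 = 2, the sequence is periodic with period 9.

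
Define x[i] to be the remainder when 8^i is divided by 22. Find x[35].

10

Computing terms: x[1] = 8, x[2] = 20, x[3] = 6, x[4] = 4, x[5] = 10, x[6] = 14, x[7] = 2, x[8] = 16, x[9] = 18, x[10] = 12, x[11] = 8.
The sequence repeats with period 10.
So x[35] = x[1 + ((35-1) mod 10)] = x[5] = 10.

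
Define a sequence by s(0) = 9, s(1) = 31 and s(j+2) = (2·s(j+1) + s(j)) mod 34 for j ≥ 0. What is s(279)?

Computing terms: s(0) = 9; s(1) = 31; s(2) = 3; s(3) = 3; s(4) = 9; s(5) = 21; s(6) = 17; s(7) = 21; s(8) = 25; s(9) = 3; s(10) = 31; s(11) = 31; s(12) = 25; s(13) = 13; s(14) = 17; s(15) = 13; s(16) = 9; s(17) = 31.
Since (s(16), s(17)) = (s(0), s(1)) = (9, 31) (two consecutive terms determine the rest), the sequence is periodic with period 16.
(279 - 0) mod 16 = 7, so s(279) = s(7) = 21.

21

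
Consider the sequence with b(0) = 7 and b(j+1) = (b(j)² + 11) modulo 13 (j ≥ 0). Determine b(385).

We have b(0) = 7,  b(1) = 8,  b(2) = 10,  b(3) = 7.
The sequence repeats with period 3.
(385 - 0) mod 3 = 1, so b(385) = b(1) = 8.

8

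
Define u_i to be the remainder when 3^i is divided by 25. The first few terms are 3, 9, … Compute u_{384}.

6

We have u_1 = 3; u_2 = 9; u_3 = 2; u_4 = 6; u_5 = 18; u_6 = 4; u_7 = 12; u_8 = 11; u_9 = 8; u_{10} = 24; u_{11} = 22; u_{12} = 16; u_{13} = 23; u_{14} = 19; u_{15} = 7; u_{16} = 21; u_{17} = 13; u_{18} = 14; u_{19} = 17; u_{20} = 1; u_{21} = 3.
The sequence repeats with period 20.
(384 - 1) mod 20 = 3, so u_{384} = u_4 = 6.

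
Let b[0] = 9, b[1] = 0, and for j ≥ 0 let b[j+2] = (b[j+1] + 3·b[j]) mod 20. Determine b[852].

b[0] = 9,  b[1] = 0,  b[2] = 7,  b[3] = 7,  b[4] = 8,  b[5] = 9,  b[6] = 13,  b[7] = 0,  b[8] = 19,  b[9] = 19,  b[10] = 16,  b[11] = 13,  b[12] = 1,  b[13] = 0,  b[14] = 3,  b[15] = 3,  b[16] = 12,  b[17] = 1,  b[18] = 17,  b[19] = 0,  b[20] = 11,  b[21] = 11,  b[22] = 4,  b[23] = 17,  b[24] = 9,  b[25] = 0.
The sequence repeats with period 24.
(852 - 0) mod 24 = 12, so b[852] = b[12] = 1.

1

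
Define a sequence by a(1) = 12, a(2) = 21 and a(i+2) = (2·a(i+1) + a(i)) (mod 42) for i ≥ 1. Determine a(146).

Computing terms: a(1) = 12; a(2) = 21; a(3) = 12; a(4) = 3; a(5) = 18; a(6) = 39; a(7) = 12; a(8) = 21.
The sequence repeats with period 6.
(146 - 1) mod 6 = 1, so a(146) = a(2) = 21.

21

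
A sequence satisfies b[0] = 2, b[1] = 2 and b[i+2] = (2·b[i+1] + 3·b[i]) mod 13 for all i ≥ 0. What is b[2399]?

Computing terms: b[0] = 2,  b[1] = 2,  b[2] = 10,  b[3] = 0,  b[4] = 4,  b[5] = 8,  b[6] = 2,  b[7] = 2.
The sequence repeats with period 6.
So b[2399] = b[0 + ((2399-0) mod 6)] = b[5] = 8.

8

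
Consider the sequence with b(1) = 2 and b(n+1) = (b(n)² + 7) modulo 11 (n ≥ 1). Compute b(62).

8

We have b(1) = 2, b(2) = 0, b(3) = 7, b(4) = 1, b(5) = 8, b(6) = 5, b(7) = 10, b(8) = 8.
Since b(8) = b(5) = 8, the sequence is eventually periodic: after a pre-period of length 4 it cycles with period 3.
For n ≥ 5, b(n) depends only on (n - 5) mod 3. (62 - 5) mod 3 = 0, so b(62) = b(5) = 8.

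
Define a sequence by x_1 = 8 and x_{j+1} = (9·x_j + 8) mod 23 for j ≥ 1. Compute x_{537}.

1

x_1 = 8, x_2 = 11, x_3 = 15, x_4 = 5, x_5 = 7, x_6 = 2, x_7 = 3, x_8 = 12, x_9 = 1, x_{10} = 17, x_{11} = 0, x_{12} = 8.
Since x_{12} = x_1 = 8, the sequence is periodic with period 11.
(537 - 1) mod 11 = 8, so x_{537} = x_9 = 1.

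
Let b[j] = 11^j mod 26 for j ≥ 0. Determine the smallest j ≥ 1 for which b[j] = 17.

2

Listing terms: b[0] = 1,  b[1] = 11,  b[2] = 17,  b[3] = 5,  b[4] = 3,  b[5] = 7,  b[6] = 25,  b[7] = 15,  b[8] = 9,  b[9] = 21,  b[10] = 23,  b[11] = 19,  b[12] = 1.
The sequence repeats with period 12.
The value 17 first appears (with j ≥ 1) at b[2].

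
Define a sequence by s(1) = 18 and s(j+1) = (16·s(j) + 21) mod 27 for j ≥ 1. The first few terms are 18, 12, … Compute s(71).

We have s(1) = 18; s(2) = 12; s(3) = 24; s(4) = 0; s(5) = 21; s(6) = 6; s(7) = 9; s(8) = 3; s(9) = 15; s(10) = 18.
The sequence repeats with period 9.
(71 - 1) mod 9 = 7, so s(71) = s(8) = 3.

3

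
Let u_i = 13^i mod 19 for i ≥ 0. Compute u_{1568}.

u_0 = 1, u_1 = 13, u_2 = 17, u_3 = 12, u_4 = 4, u_5 = 14, u_6 = 11, u_7 = 10, u_8 = 16, u_9 = 18, u_{10} = 6, u_{11} = 2, u_{12} = 7, u_{13} = 15, u_{14} = 5, u_{15} = 8, u_{16} = 9, u_{17} = 3, u_{18} = 1.
The sequence repeats with period 18.
So u_{1568} = u_{0 + ((1568-0) mod 18)} = u_2 = 17.

17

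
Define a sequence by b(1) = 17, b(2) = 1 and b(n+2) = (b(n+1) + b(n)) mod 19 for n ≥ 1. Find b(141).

6

Listing terms: b(1) = 17, b(2) = 1, b(3) = 18, b(4) = 0, b(5) = 18, b(6) = 18, b(7) = 17, b(8) = 16, b(9) = 14, b(10) = 11, b(11) = 6, b(12) = 17, b(13) = 4, b(14) = 2, b(15) = 6, b(16) = 8, b(17) = 14, b(18) = 3, b(19) = 17, b(20) = 1.
The sequence repeats with period 18.
So b(141) = b(1 + ((141-1) mod 18)) = b(15) = 6.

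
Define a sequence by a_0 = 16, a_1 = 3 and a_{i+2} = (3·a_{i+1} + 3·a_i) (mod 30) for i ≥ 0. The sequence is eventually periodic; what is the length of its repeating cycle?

12

a_0 = 16; a_1 = 3; a_2 = 27; a_3 = 0; a_4 = 21; a_5 = 3; a_6 = 12; a_7 = 15; a_8 = 21; a_9 = 18; a_{10} = 27; a_{11} = 15; a_{12} = 6; a_{13} = 3; a_{14} = 27.
Since (a_{13}, a_{14}) = (a_1, a_2) = (3, 27) (two consecutive terms determine the rest), the sequence is eventually periodic: after a pre-period of length 1 it cycles with period 12.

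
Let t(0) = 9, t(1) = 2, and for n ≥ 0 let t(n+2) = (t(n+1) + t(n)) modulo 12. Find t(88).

We have t(0) = 9, t(1) = 2, t(2) = 11, t(3) = 1, t(4) = 0, t(5) = 1, t(6) = 1, t(7) = 2, t(8) = 3, t(9) = 5, t(10) = 8, t(11) = 1, t(12) = 9, t(13) = 10, t(14) = 7, t(15) = 5, t(16) = 0, t(17) = 5, t(18) = 5, t(19) = 10, t(20) = 3, t(21) = 1, t(22) = 4, t(23) = 5, t(24) = 9, t(25) = 2.
Since (t(24), t(25)) = (t(0), t(1)) = (9, 2) (two consecutive terms determine the rest), the sequence is periodic with period 24.
So t(88) = t(0 + ((88-0) mod 24)) = t(16) = 0.

0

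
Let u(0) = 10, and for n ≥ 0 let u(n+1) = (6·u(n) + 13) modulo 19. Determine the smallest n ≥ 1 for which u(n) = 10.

9

Listing terms: u(0) = 10; u(1) = 16; u(2) = 14; u(3) = 2; u(4) = 6; u(5) = 11; u(6) = 3; u(7) = 12; u(8) = 9; u(9) = 10.
Since u(9) = u(0) = 10, the sequence is periodic with period 9.
The value 10 next appears (with n ≥ 1) at u(9).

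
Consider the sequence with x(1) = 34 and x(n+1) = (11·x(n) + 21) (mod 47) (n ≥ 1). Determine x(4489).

11

Computing terms: x(1) = 34,  x(2) = 19,  x(3) = 42,  x(4) = 13,  x(5) = 23,  x(6) = 39,  x(7) = 27,  x(8) = 36,  x(9) = 41,  x(10) = 2,  x(11) = 43,  x(12) = 24,  x(13) = 3,  x(14) = 7,  x(15) = 4,  x(16) = 18,  x(17) = 31,  x(18) = 33,  x(19) = 8,  x(20) = 15,  x(21) = 45,  x(22) = 46,  x(23) = 10,  x(24) = 37,  x(25) = 5,  x(26) = 29,  x(27) = 11,  x(28) = 1,  x(29) = 32,  x(30) = 44,  x(31) = 35,  x(32) = 30,  x(33) = 22,  x(34) = 28,  x(35) = 0,  x(36) = 21,  x(37) = 17,  x(38) = 20,  x(39) = 6,  x(40) = 40,  x(41) = 38,  x(42) = 16,  x(43) = 9,  x(44) = 26,  x(45) = 25,  x(46) = 14,  x(47) = 34.
The sequence repeats with period 46.
So x(4489) = x(1 + ((4489-1) mod 46)) = x(27) = 11.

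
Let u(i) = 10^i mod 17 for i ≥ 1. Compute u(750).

Computing terms: u(1) = 10, u(2) = 15, u(3) = 14, u(4) = 4, u(5) = 6, u(6) = 9, u(7) = 5, u(8) = 16, u(9) = 7, u(10) = 2, u(11) = 3, u(12) = 13, u(13) = 11, u(14) = 8, u(15) = 12, u(16) = 1, u(17) = 10.
The sequence repeats with period 16.
So u(750) = u(1 + ((750-1) mod 16)) = u(14) = 8.

8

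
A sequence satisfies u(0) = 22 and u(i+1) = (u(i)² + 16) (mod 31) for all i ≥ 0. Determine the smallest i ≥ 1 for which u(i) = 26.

4

We have u(0) = 22,  u(1) = 4,  u(2) = 1,  u(3) = 17,  u(4) = 26,  u(5) = 10,  u(6) = 23,  u(7) = 18,  u(8) = 30,  u(9) = 17.
Since u(9) = u(3) = 17, the sequence is eventually periodic: after a pre-period of length 3 it cycles with period 6.
The value 26 first appears (with i ≥ 1) at u(4).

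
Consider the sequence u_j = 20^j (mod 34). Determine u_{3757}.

12

Listing terms: u_0 = 1,  u_1 = 20,  u_2 = 26,  u_3 = 10,  u_4 = 30,  u_5 = 22,  u_6 = 32,  u_7 = 28,  u_8 = 16,  u_9 = 14,  u_{10} = 8,  u_{11} = 24,  u_{12} = 4,  u_{13} = 12,  u_{14} = 2,  u_{15} = 6,  u_{16} = 18,  u_{17} = 20.
Since u_{17} = u_1 = 20, the sequence is eventually periodic: after a pre-period of length 1 it cycles with period 16.
For j ≥ 1, u_j depends only on (j - 1) mod 16. (3757 - 1) mod 16 = 12, so u_{3757} = u_{13} = 12.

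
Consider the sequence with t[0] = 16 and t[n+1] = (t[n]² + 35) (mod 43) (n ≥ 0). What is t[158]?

Listing terms: t[0] = 16; t[1] = 33; t[2] = 6; t[3] = 28; t[4] = 2; t[5] = 39; t[6] = 8; t[7] = 13; t[8] = 32; t[9] = 27; t[10] = 33.
Since t[10] = t[1] = 33, the sequence is eventually periodic: after a pre-period of length 1 it cycles with period 9.
For n ≥ 1, t[n] depends only on (n - 1) mod 9. (158 - 1) mod 9 = 4, so t[158] = t[5] = 39.

39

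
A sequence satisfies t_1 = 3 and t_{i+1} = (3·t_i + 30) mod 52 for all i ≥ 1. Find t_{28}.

3

Listing terms: t_1 = 3,  t_2 = 39,  t_3 = 43,  t_4 = 3.
Since t_4 = t_1 = 3, the sequence is periodic with period 3.
So t_{28} = t_{1 + ((28-1) mod 3)} = t_1 = 3.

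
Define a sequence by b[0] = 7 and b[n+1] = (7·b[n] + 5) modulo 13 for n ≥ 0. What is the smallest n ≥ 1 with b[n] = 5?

7

b[0] = 7; b[1] = 2; b[2] = 6; b[3] = 8; b[4] = 9; b[5] = 3; b[6] = 0; b[7] = 5; b[8] = 1; b[9] = 12; b[10] = 11; b[11] = 4; b[12] = 7.
The sequence repeats with period 12.
The value 5 first appears (with n ≥ 1) at b[7].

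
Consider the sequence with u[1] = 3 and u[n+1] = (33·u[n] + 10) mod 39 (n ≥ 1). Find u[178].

1

Computing terms: u[1] = 3, u[2] = 31, u[3] = 19, u[4] = 13, u[5] = 10, u[6] = 28, u[7] = 37, u[8] = 22, u[9] = 34, u[10] = 1, u[11] = 4, u[12] = 25, u[13] = 16, u[14] = 31.
Since u[14] = u[2] = 31, the sequence is eventually periodic: after a pre-period of length 1 it cycles with period 12.
For n ≥ 2, u[n] depends only on (n - 2) mod 12. (178 - 2) mod 12 = 8, so u[178] = u[10] = 1.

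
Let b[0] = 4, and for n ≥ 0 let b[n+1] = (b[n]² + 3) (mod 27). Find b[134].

b[0] = 4; b[1] = 19; b[2] = 13; b[3] = 10; b[4] = 22; b[5] = 1; b[6] = 4.
The sequence repeats with period 6.
So b[134] = b[0 + ((134-0) mod 6)] = b[2] = 13.

13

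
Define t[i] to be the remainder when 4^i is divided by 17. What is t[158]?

Computing terms: t[0] = 1; t[1] = 4; t[2] = 16; t[3] = 13; t[4] = 1.
Since t[4] = t[0] = 1, the sequence is periodic with period 4.
So t[158] = t[0 + ((158-0) mod 4)] = t[2] = 16.

16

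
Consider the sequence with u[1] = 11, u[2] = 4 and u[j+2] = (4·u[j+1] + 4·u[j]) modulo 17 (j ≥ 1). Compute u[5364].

Listing terms: u[1] = 11; u[2] = 4; u[3] = 9; u[4] = 1; u[5] = 6; u[6] = 11; u[7] = 0; u[8] = 10; u[9] = 6; u[10] = 13; u[11] = 8; u[12] = 16; u[13] = 11; u[14] = 6; u[15] = 0; u[16] = 7; u[17] = 11; u[18] = 4.
The sequence repeats with period 16.
(5364 - 1) mod 16 = 3, so u[5364] = u[4] = 1.

1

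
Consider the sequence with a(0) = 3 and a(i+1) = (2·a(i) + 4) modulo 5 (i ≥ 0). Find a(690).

4

We have a(0) = 3, a(1) = 0, a(2) = 4, a(3) = 2, a(4) = 3.
Since a(4) = a(0) = 3, the sequence is periodic with period 4.
(690 - 0) mod 4 = 2, so a(690) = a(2) = 4.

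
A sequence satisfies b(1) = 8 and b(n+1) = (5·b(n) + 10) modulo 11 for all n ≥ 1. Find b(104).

Computing terms: b(1) = 8,  b(2) = 6,  b(3) = 7,  b(4) = 1,  b(5) = 4,  b(6) = 8.
Since b(6) = b(1) = 8, the sequence is periodic with period 5.
So b(104) = b(1 + ((104-1) mod 5)) = b(4) = 1.

1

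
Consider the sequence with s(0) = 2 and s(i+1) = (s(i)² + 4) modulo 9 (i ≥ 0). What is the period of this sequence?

3

We have s(0) = 2; s(1) = 8; s(2) = 5; s(3) = 2.
The sequence repeats with period 3.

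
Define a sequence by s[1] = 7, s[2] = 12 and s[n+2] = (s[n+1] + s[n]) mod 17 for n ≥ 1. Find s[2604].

8

Computing terms: s[1] = 7,  s[2] = 12,  s[3] = 2,  s[4] = 14,  s[5] = 16,  s[6] = 13,  s[7] = 12,  s[8] = 8,  s[9] = 3,  s[10] = 11,  s[11] = 14,  s[12] = 8,  s[13] = 5,  s[14] = 13,  s[15] = 1,  s[16] = 14,  s[17] = 15,  s[18] = 12,  s[19] = 10,  s[20] = 5,  s[21] = 15,  s[22] = 3,  s[23] = 1,  s[24] = 4,  s[25] = 5,  s[26] = 9,  s[27] = 14,  s[28] = 6,  s[29] = 3,  s[30] = 9,  s[31] = 12,  s[32] = 4,  s[33] = 16,  s[34] = 3,  s[35] = 2,  s[36] = 5,  s[37] = 7,  s[38] = 12.
Since (s[37], s[38]) = (s[1], s[2]) = (7, 12) (two consecutive terms determine the rest), the sequence is periodic with period 36.
So s[2604] = s[1 + ((2604-1) mod 36)] = s[12] = 8.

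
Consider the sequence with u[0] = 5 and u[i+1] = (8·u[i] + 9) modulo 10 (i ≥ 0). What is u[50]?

Listing terms: u[0] = 5; u[1] = 9; u[2] = 1; u[3] = 7; u[4] = 5.
The sequence repeats with period 4.
So u[50] = u[0 + ((50-0) mod 4)] = u[2] = 1.

1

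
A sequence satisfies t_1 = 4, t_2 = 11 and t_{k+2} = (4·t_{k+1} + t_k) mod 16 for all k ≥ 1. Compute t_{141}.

12

We have t_1 = 4; t_2 = 11; t_3 = 0; t_4 = 11; t_5 = 12; t_6 = 11; t_7 = 8; t_8 = 11; t_9 = 4; t_{10} = 11.
Since (t_9, t_{10}) = (t_1, t_2) = (4, 11) (two consecutive terms determine the rest), the sequence is periodic with period 8.
(141 - 1) mod 8 = 4, so t_{141} = t_5 = 12.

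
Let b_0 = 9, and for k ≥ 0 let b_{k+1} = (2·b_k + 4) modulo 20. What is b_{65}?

b_0 = 9,  b_1 = 2,  b_2 = 8,  b_3 = 0,  b_4 = 4,  b_5 = 12,  b_6 = 8.
Since b_6 = b_2 = 8, the sequence is eventually periodic: after a pre-period of length 2 it cycles with period 4.
For k ≥ 2, b_k depends only on (k - 2) mod 4. (65 - 2) mod 4 = 3, so b_{65} = b_5 = 12.

12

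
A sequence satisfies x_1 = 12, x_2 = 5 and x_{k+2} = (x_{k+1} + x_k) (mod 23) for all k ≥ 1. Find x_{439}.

8

Computing terms: x_1 = 12; x_2 = 5; x_3 = 17; x_4 = 22; x_5 = 16; x_6 = 15; x_7 = 8; x_8 = 0; x_9 = 8; x_{10} = 8; x_{11} = 16; x_{12} = 1; x_{13} = 17; x_{14} = 18; x_{15} = 12; x_{16} = 7; x_{17} = 19; x_{18} = 3; x_{19} = 22; x_{20} = 2; x_{21} = 1; x_{22} = 3; x_{23} = 4; x_{24} = 7; x_{25} = 11; x_{26} = 18; x_{27} = 6; x_{28} = 1; x_{29} = 7; x_{30} = 8; x_{31} = 15; x_{32} = 0; x_{33} = 15; x_{34} = 15; x_{35} = 7; x_{36} = 22; x_{37} = 6; x_{38} = 5; x_{39} = 11; x_{40} = 16; x_{41} = 4; x_{42} = 20; x_{43} = 1; x_{44} = 21; x_{45} = 22; x_{46} = 20; x_{47} = 19; x_{48} = 16; x_{49} = 12; x_{50} = 5.
Since (x_{49}, x_{50}) = (x_1, x_2) = (12, 5) (two consecutive terms determine the rest), the sequence is periodic with period 48.
So x_{439} = x_{1 + ((439-1) mod 48)} = x_7 = 8.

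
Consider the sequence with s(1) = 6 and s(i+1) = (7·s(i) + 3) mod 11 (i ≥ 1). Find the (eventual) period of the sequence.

We have s(1) = 6; s(2) = 1; s(3) = 10; s(4) = 7; s(5) = 8; s(6) = 4; s(7) = 9; s(8) = 0; s(9) = 3; s(10) = 2; s(11) = 6.
Since s(11) = s(1) = 6, the sequence is periodic with period 10.

10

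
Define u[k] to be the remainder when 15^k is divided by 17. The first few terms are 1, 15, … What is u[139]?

9

u[0] = 1,  u[1] = 15,  u[2] = 4,  u[3] = 9,  u[4] = 16,  u[5] = 2,  u[6] = 13,  u[7] = 8,  u[8] = 1.
Since u[8] = u[0] = 1, the sequence is periodic with period 8.
(139 - 0) mod 8 = 3, so u[139] = u[3] = 9.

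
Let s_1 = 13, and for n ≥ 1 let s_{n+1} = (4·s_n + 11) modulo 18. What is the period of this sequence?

Computing terms: s_1 = 13,  s_2 = 9,  s_3 = 11,  s_4 = 1,  s_5 = 15,  s_6 = 17,  s_7 = 7,  s_8 = 3,  s_9 = 5,  s_{10} = 13.
The sequence repeats with period 9.

9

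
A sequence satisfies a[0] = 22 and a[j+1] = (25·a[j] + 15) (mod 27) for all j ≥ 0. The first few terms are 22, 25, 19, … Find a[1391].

1

Listing terms: a[0] = 22; a[1] = 25; a[2] = 19; a[3] = 4; a[4] = 7; a[5] = 1; a[6] = 13; a[7] = 16; a[8] = 10; a[9] = 22.
Since a[9] = a[0] = 22, the sequence is periodic with period 9.
So a[1391] = a[0 + ((1391-0) mod 9)] = a[5] = 1.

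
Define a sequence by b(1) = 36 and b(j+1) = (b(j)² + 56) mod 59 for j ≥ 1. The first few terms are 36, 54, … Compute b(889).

0

b(1) = 36, b(2) = 54, b(3) = 22, b(4) = 9, b(5) = 19, b(6) = 4, b(7) = 13, b(8) = 48, b(9) = 0, b(10) = 56, b(11) = 6, b(12) = 33, b(13) = 24, b(14) = 42, b(15) = 50, b(16) = 19.
Since b(16) = b(5) = 19, the sequence is eventually periodic: after a pre-period of length 4 it cycles with period 11.
For j ≥ 5, b(j) depends only on (j - 5) mod 11. (889 - 5) mod 11 = 4, so b(889) = b(9) = 0.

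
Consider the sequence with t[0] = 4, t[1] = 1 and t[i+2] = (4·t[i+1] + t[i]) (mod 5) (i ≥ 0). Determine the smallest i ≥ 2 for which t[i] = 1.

7

We have t[0] = 4, t[1] = 1, t[2] = 3, t[3] = 3, t[4] = 0, t[5] = 3, t[6] = 2, t[7] = 1, t[8] = 1, t[9] = 0, t[10] = 1, t[11] = 4, t[12] = 2, t[13] = 2, t[14] = 0, t[15] = 2, t[16] = 3, t[17] = 4, t[18] = 4, t[19] = 0, t[20] = 4, t[21] = 1.
The sequence repeats with period 20.
The value 1 first appears (with i ≥ 2) at t[7].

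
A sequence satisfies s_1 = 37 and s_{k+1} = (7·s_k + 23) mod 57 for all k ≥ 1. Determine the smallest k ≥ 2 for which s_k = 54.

2

We have s_1 = 37,  s_2 = 54,  s_3 = 2,  s_4 = 37.
The sequence repeats with period 3.
The value 54 first appears (with k ≥ 2) at s_2.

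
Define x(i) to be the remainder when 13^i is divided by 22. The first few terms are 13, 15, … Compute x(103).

19

x(1) = 13,  x(2) = 15,  x(3) = 19,  x(4) = 5,  x(5) = 21,  x(6) = 9,  x(7) = 7,  x(8) = 3,  x(9) = 17,  x(10) = 1,  x(11) = 13.
The sequence repeats with period 10.
(103 - 1) mod 10 = 2, so x(103) = x(3) = 19.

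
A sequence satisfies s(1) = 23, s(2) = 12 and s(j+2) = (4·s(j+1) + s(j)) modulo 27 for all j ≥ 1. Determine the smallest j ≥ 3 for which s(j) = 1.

7

Computing terms: s(1) = 23; s(2) = 12; s(3) = 17; s(4) = 26; s(5) = 13; s(6) = 24; s(7) = 1; s(8) = 1; s(9) = 5; s(10) = 21; s(11) = 8; s(12) = 26; s(13) = 4; s(14) = 15; s(15) = 10; s(16) = 1; s(17) = 14; s(18) = 3; s(19) = 26; s(20) = 26; s(21) = 22; s(22) = 6; s(23) = 19; s(24) = 1; s(25) = 23; s(26) = 12.
Since (s(25), s(26)) = (s(1), s(2)) = (23, 12) (two consecutive terms determine the rest), the sequence is periodic with period 24.
The value 1 first appears (with j ≥ 3) at s(7).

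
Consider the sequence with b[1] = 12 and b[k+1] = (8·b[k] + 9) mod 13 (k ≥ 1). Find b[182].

1

b[1] = 12; b[2] = 1; b[3] = 4; b[4] = 2; b[5] = 12.
The sequence repeats with period 4.
So b[182] = b[1 + ((182-1) mod 4)] = b[2] = 1.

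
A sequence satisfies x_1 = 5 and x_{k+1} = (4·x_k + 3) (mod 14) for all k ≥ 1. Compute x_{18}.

11

We have x_1 = 5; x_2 = 9; x_3 = 11; x_4 = 5.
The sequence repeats with period 3.
(18 - 1) mod 3 = 2, so x_{18} = x_3 = 11.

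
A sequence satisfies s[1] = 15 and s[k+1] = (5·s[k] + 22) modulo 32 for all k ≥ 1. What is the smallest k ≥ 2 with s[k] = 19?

s[1] = 15; s[2] = 1; s[3] = 27; s[4] = 29; s[5] = 7; s[6] = 25; s[7] = 19; s[8] = 21; s[9] = 31; s[10] = 17; s[11] = 11; s[12] = 13; s[13] = 23; s[14] = 9; s[15] = 3; s[16] = 5; s[17] = 15.
The sequence repeats with period 16.
The value 19 first appears (with k ≥ 2) at s[7].

7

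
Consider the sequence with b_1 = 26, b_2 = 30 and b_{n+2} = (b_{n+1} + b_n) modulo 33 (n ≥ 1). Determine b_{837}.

Computing terms: b_1 = 26,  b_2 = 30,  b_3 = 23,  b_4 = 20,  b_5 = 10,  b_6 = 30,  b_7 = 7,  b_8 = 4,  b_9 = 11,  b_{10} = 15,  b_{11} = 26,  b_{12} = 8,  b_{13} = 1,  b_{14} = 9,  b_{15} = 10,  b_{16} = 19,  b_{17} = 29,  b_{18} = 15,  b_{19} = 11,  b_{20} = 26,  b_{21} = 4,  b_{22} = 30,  b_{23} = 1,  b_{24} = 31,  b_{25} = 32,  b_{26} = 30,  b_{27} = 29,  b_{28} = 26,  b_{29} = 22,  b_{30} = 15,  b_{31} = 4,  b_{32} = 19,  b_{33} = 23,  b_{34} = 9,  b_{35} = 32,  b_{36} = 8,  b_{37} = 7,  b_{38} = 15,  b_{39} = 22,  b_{40} = 4,  b_{41} = 26,  b_{42} = 30.
Since (b_{41}, b_{42}) = (b_1, b_2) = (26, 30) (two consecutive terms determine the rest), the sequence is periodic with period 40.
(837 - 1) mod 40 = 36, so b_{837} = b_{37} = 7.

7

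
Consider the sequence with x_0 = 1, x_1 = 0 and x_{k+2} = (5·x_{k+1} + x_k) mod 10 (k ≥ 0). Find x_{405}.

We have x_0 = 1, x_1 = 0, x_2 = 1, x_3 = 5, x_4 = 6, x_5 = 5, x_6 = 1, x_7 = 0.
The sequence repeats with period 6.
So x_{405} = x_{0 + ((405-0) mod 6)} = x_3 = 5.

5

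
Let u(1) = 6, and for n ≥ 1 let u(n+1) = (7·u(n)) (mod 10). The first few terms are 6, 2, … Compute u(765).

Computing terms: u(1) = 6,  u(2) = 2,  u(3) = 4,  u(4) = 8,  u(5) = 6.
The sequence repeats with period 4.
So u(765) = u(1 + ((765-1) mod 4)) = u(1) = 6.

6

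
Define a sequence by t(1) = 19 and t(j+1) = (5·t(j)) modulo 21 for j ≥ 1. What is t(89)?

10

Computing terms: t(1) = 19; t(2) = 11; t(3) = 13; t(4) = 2; t(5) = 10; t(6) = 8; t(7) = 19.
Since t(7) = t(1) = 19, the sequence is periodic with period 6.
So t(89) = t(1 + ((89-1) mod 6)) = t(5) = 10.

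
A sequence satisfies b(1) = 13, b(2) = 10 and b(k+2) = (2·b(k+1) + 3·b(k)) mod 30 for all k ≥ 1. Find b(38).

10

Computing terms: b(1) = 13; b(2) = 10; b(3) = 29; b(4) = 28; b(5) = 23; b(6) = 10; b(7) = 29.
Since (b(6), b(7)) = (b(2), b(3)) = (10, 29) (two consecutive terms determine the rest), the sequence is eventually periodic: after a pre-period of length 1 it cycles with period 4.
For k ≥ 2, b(k) depends only on (k - 2) mod 4. (38 - 2) mod 4 = 0, so b(38) = b(2) = 10.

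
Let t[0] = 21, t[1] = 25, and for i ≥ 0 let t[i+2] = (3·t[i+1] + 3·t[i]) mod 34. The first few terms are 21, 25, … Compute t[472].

Computing terms: t[0] = 21, t[1] = 25, t[2] = 2, t[3] = 13, t[4] = 11, t[5] = 4, t[6] = 11, t[7] = 11, t[8] = 32, t[9] = 27, t[10] = 7, t[11] = 0, t[12] = 21, t[13] = 29, t[14] = 14, t[15] = 27, t[16] = 21, t[17] = 8, t[18] = 19, t[19] = 13, t[20] = 28, t[21] = 21, t[22] = 11, t[23] = 28, t[24] = 15, t[25] = 27, t[26] = 24, t[27] = 17, t[28] = 21, t[29] = 12, t[30] = 31, t[31] = 27, t[32] = 4, t[33] = 25, t[34] = 19, t[35] = 30, t[36] = 11, t[37] = 21, t[38] = 28, t[39] = 11, t[40] = 15, t[41] = 10, t[42] = 7, t[43] = 17, t[44] = 4, t[45] = 29, t[46] = 31, t[47] = 10, t[48] = 21, t[49] = 25.
The sequence repeats with period 48.
So t[472] = t[0 + ((472-0) mod 48)] = t[40] = 15.

15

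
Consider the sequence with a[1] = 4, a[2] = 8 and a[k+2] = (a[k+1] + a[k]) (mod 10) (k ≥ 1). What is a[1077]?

6

Computing terms: a[1] = 4, a[2] = 8, a[3] = 2, a[4] = 0, a[5] = 2, a[6] = 2, a[7] = 4, a[8] = 6, a[9] = 0, a[10] = 6, a[11] = 6, a[12] = 2, a[13] = 8, a[14] = 0, a[15] = 8, a[16] = 8, a[17] = 6, a[18] = 4, a[19] = 0, a[20] = 4, a[21] = 4, a[22] = 8.
The sequence repeats with period 20.
So a[1077] = a[1 + ((1077-1) mod 20)] = a[17] = 6.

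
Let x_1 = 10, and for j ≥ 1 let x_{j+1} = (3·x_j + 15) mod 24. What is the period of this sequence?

4

x_1 = 10; x_2 = 21; x_3 = 6; x_4 = 9; x_5 = 18; x_6 = 21.
Since x_6 = x_2 = 21, the sequence is eventually periodic: after a pre-period of length 1 it cycles with period 4.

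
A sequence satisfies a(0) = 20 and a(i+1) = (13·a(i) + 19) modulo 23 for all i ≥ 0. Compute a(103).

17

Computing terms: a(0) = 20,  a(1) = 3,  a(2) = 12,  a(3) = 14,  a(4) = 17,  a(5) = 10,  a(6) = 11,  a(7) = 1,  a(8) = 9,  a(9) = 21,  a(10) = 16,  a(11) = 20.
Since a(11) = a(0) = 20, the sequence is periodic with period 11.
So a(103) = a(0 + ((103-0) mod 11)) = a(4) = 17.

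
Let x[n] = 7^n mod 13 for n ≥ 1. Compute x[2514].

Computing terms: x[1] = 7,  x[2] = 10,  x[3] = 5,  x[4] = 9,  x[5] = 11,  x[6] = 12,  x[7] = 6,  x[8] = 3,  x[9] = 8,  x[10] = 4,  x[11] = 2,  x[12] = 1,  x[13] = 7.
The sequence repeats with period 12.
So x[2514] = x[1 + ((2514-1) mod 12)] = x[6] = 12.

12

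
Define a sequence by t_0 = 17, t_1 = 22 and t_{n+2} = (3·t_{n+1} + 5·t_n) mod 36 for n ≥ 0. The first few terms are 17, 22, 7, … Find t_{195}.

23

Computing terms: t_0 = 17, t_1 = 22, t_2 = 7, t_3 = 23, t_4 = 32, t_5 = 31, t_6 = 1, t_7 = 14, t_8 = 11, t_9 = 31, t_{10} = 4, t_{11} = 23, t_{12} = 17, t_{13} = 22.
The sequence repeats with period 12.
(195 - 0) mod 12 = 3, so t_{195} = t_3 = 23.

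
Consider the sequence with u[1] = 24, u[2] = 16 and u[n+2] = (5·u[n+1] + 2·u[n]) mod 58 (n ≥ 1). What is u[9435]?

26

Listing terms: u[1] = 24; u[2] = 16; u[3] = 12; u[4] = 34; u[5] = 20; u[6] = 52; u[7] = 10; u[8] = 38; u[9] = 36; u[10] = 24; u[11] = 18; u[12] = 22; u[13] = 30; u[14] = 20; u[15] = 44; u[16] = 28; u[17] = 54; u[18] = 36; u[19] = 56; u[20] = 4; u[21] = 16; u[22] = 30; u[23] = 8; u[24] = 42; u[25] = 52; u[26] = 54; u[27] = 26; u[28] = 6; u[29] = 24; u[30] = 16.
Since (u[29], u[30]) = (u[1], u[2]) = (24, 16) (two consecutive terms determine the rest), the sequence is periodic with period 28.
(9435 - 1) mod 28 = 26, so u[9435] = u[27] = 26.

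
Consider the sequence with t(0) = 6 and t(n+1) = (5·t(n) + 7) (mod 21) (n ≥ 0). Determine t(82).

12

Listing terms: t(0) = 6, t(1) = 16, t(2) = 3, t(3) = 1, t(4) = 12, t(5) = 4, t(6) = 6.
Since t(6) = t(0) = 6, the sequence is periodic with period 6.
So t(82) = t(0 + ((82-0) mod 6)) = t(4) = 12.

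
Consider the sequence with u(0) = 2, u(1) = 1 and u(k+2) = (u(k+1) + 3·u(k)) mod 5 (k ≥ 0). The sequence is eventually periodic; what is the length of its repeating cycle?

24

Listing terms: u(0) = 2, u(1) = 1, u(2) = 2, u(3) = 0, u(4) = 1, u(5) = 1, u(6) = 4, u(7) = 2, u(8) = 4, u(9) = 0, u(10) = 2, u(11) = 2, u(12) = 3, u(13) = 4, u(14) = 3, u(15) = 0, u(16) = 4, u(17) = 4, u(18) = 1, u(19) = 3, u(20) = 1, u(21) = 0, u(22) = 3, u(23) = 3, u(24) = 2, u(25) = 1.
The sequence repeats with period 24.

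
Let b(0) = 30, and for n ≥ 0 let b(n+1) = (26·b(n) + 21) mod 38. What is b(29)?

Listing terms: b(0) = 30, b(1) = 3, b(2) = 23, b(3) = 11, b(4) = 3.
Since b(4) = b(1) = 3, the sequence is eventually periodic: after a pre-period of length 1 it cycles with period 3.
For n ≥ 1, b(n) depends only on (n - 1) mod 3. (29 - 1) mod 3 = 1, so b(29) = b(2) = 23.

23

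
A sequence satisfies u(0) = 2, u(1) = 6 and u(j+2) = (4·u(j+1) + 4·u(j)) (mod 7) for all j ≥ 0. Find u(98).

u(0) = 2,  u(1) = 6,  u(2) = 4,  u(3) = 5,  u(4) = 1,  u(5) = 3,  u(6) = 2,  u(7) = 6.
The sequence repeats with period 6.
(98 - 0) mod 6 = 2, so u(98) = u(2) = 4.

4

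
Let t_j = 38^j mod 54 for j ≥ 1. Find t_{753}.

44

We have t_1 = 38; t_2 = 40; t_3 = 8; t_4 = 34; t_5 = 50; t_6 = 10; t_7 = 2; t_8 = 22; t_9 = 26; t_{10} = 16; t_{11} = 14; t_{12} = 46; t_{13} = 20; t_{14} = 4; t_{15} = 44; t_{16} = 52; t_{17} = 32; t_{18} = 28; t_{19} = 38.
Since t_{19} = t_1 = 38, the sequence is periodic with period 18.
(753 - 1) mod 18 = 14, so t_{753} = t_{15} = 44.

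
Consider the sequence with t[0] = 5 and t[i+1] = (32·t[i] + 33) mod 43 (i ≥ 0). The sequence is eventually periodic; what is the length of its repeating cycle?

t[0] = 5; t[1] = 21; t[2] = 17; t[3] = 18; t[4] = 7; t[5] = 42; t[6] = 1; t[7] = 22; t[8] = 6; t[9] = 10; t[10] = 9; t[11] = 20; t[12] = 28; t[13] = 26; t[14] = 5.
The sequence repeats with period 14.

14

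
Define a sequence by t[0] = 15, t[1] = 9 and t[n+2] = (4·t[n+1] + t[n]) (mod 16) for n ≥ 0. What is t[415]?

Computing terms: t[0] = 15; t[1] = 9; t[2] = 3; t[3] = 5; t[4] = 7; t[5] = 1; t[6] = 11; t[7] = 13; t[8] = 15; t[9] = 9.
Since (t[8], t[9]) = (t[0], t[1]) = (15, 9) (two consecutive terms determine the rest), the sequence is periodic with period 8.
(415 - 0) mod 8 = 7, so t[415] = t[7] = 13.

13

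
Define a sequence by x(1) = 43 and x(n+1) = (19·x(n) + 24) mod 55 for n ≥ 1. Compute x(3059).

48

Computing terms: x(1) = 43; x(2) = 16; x(3) = 53; x(4) = 41; x(5) = 33; x(6) = 46; x(7) = 18; x(8) = 36; x(9) = 48; x(10) = 1; x(11) = 43.
Since x(11) = x(1) = 43, the sequence is periodic with period 10.
So x(3059) = x(1 + ((3059-1) mod 10)) = x(9) = 48.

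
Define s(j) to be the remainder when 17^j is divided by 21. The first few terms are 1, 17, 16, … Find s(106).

4

Computing terms: s(0) = 1,  s(1) = 17,  s(2) = 16,  s(3) = 20,  s(4) = 4,  s(5) = 5,  s(6) = 1.
The sequence repeats with period 6.
(106 - 0) mod 6 = 4, so s(106) = s(4) = 4.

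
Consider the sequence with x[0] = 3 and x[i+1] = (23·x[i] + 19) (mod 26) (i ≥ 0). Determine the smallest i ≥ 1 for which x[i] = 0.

Listing terms: x[0] = 3,  x[1] = 10,  x[2] = 15,  x[3] = 0,  x[4] = 19,  x[5] = 14,  x[6] = 3.
The sequence repeats with period 6.
The value 0 first appears (with i ≥ 1) at x[3].

3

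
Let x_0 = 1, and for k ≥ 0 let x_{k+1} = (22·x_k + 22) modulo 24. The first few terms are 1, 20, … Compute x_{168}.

10

We have x_0 = 1; x_1 = 20; x_2 = 6; x_3 = 10; x_4 = 2; x_5 = 18; x_6 = 10.
Since x_6 = x_3 = 10, the sequence is eventually periodic: after a pre-period of length 3 it cycles with period 3.
For k ≥ 3, x_k depends only on (k - 3) mod 3. (168 - 3) mod 3 = 0, so x_{168} = x_3 = 10.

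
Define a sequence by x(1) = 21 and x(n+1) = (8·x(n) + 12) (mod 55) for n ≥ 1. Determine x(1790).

We have x(1) = 21,  x(2) = 15,  x(3) = 22,  x(4) = 23,  x(5) = 31,  x(6) = 40,  x(7) = 2,  x(8) = 28,  x(9) = 16,  x(10) = 30,  x(11) = 32,  x(12) = 48,  x(13) = 11,  x(14) = 45,  x(15) = 42,  x(16) = 18,  x(17) = 46,  x(18) = 50,  x(19) = 27,  x(20) = 8,  x(21) = 21.
Since x(21) = x(1) = 21, the sequence is periodic with period 20.
So x(1790) = x(1 + ((1790-1) mod 20)) = x(10) = 30.

30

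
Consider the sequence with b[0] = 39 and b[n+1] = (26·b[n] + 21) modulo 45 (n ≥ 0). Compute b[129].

Listing terms: b[0] = 39; b[1] = 0; b[2] = 21; b[3] = 27; b[4] = 3; b[5] = 9; b[6] = 30; b[7] = 36; b[8] = 12; b[9] = 18; b[10] = 39.
Since b[10] = b[0] = 39, the sequence is periodic with period 10.
So b[129] = b[0 + ((129-0) mod 10)] = b[9] = 18.

18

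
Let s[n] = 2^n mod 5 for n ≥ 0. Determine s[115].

s[0] = 1, s[1] = 2, s[2] = 4, s[3] = 3, s[4] = 1.
The sequence repeats with period 4.
(115 - 0) mod 4 = 3, so s[115] = s[3] = 3.

3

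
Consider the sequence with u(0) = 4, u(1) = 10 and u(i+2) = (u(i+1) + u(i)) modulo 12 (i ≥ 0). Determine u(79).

u(0) = 4; u(1) = 10; u(2) = 2; u(3) = 0; u(4) = 2; u(5) = 2; u(6) = 4; u(7) = 6; u(8) = 10; u(9) = 4; u(10) = 2; u(11) = 6; u(12) = 8; u(13) = 2; u(14) = 10; u(15) = 0; u(16) = 10; u(17) = 10; u(18) = 8; u(19) = 6; u(20) = 2; u(21) = 8; u(22) = 10; u(23) = 6; u(24) = 4; u(25) = 10.
Since (u(24), u(25)) = (u(0), u(1)) = (4, 10) (two consecutive terms determine the rest), the sequence is periodic with period 24.
(79 - 0) mod 24 = 7, so u(79) = u(7) = 6.

6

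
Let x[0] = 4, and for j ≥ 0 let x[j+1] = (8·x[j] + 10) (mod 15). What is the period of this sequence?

We have x[0] = 4, x[1] = 12, x[2] = 1, x[3] = 3, x[4] = 4.
Since x[4] = x[0] = 4, the sequence is periodic with period 4.

4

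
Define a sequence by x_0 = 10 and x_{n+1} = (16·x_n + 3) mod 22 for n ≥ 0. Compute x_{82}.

Computing terms: x_0 = 10; x_1 = 9; x_2 = 15; x_3 = 1; x_4 = 19; x_5 = 21; x_6 = 9.
Since x_6 = x_1 = 9, the sequence is eventually periodic: after a pre-period of length 1 it cycles with period 5.
For n ≥ 1, x_n depends only on (n - 1) mod 5. (82 - 1) mod 5 = 1, so x_{82} = x_2 = 15.

15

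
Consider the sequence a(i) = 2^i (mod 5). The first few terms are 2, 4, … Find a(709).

2

Listing terms: a(1) = 2; a(2) = 4; a(3) = 3; a(4) = 1; a(5) = 2.
The sequence repeats with period 4.
So a(709) = a(1 + ((709-1) mod 4)) = a(1) = 2.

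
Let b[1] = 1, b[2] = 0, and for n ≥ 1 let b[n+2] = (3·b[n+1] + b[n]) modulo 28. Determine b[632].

24

b[1] = 1,  b[2] = 0,  b[3] = 1,  b[4] = 3,  b[5] = 10,  b[6] = 5,  b[7] = 25,  b[8] = 24,  b[9] = 13,  b[10] = 7,  b[11] = 6,  b[12] = 25,  b[13] = 25,  b[14] = 16,  b[15] = 17,  b[16] = 11,  b[17] = 22,  b[18] = 21,  b[19] = 1,  b[20] = 24,  b[21] = 17,  b[22] = 19,  b[23] = 18,  b[24] = 17,  b[25] = 13,  b[26] = 0,  b[27] = 13,  b[28] = 11,  b[29] = 18,  b[30] = 9,  b[31] = 17,  b[32] = 4,  b[33] = 1,  b[34] = 7,  b[35] = 22,  b[36] = 17,  b[37] = 17,  b[38] = 12,  b[39] = 25,  b[40] = 3,  b[41] = 6,  b[42] = 21,  b[43] = 13,  b[44] = 4,  b[45] = 25,  b[46] = 23,  b[47] = 10,  b[48] = 25,  b[49] = 1,  b[50] = 0.
Since (b[49], b[50]) = (b[1], b[2]) = (1, 0) (two consecutive terms determine the rest), the sequence is periodic with period 48.
So b[632] = b[1 + ((632-1) mod 48)] = b[8] = 24.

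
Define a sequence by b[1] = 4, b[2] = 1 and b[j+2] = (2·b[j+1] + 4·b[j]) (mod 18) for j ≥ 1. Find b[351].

Listing terms: b[1] = 4, b[2] = 1, b[3] = 0, b[4] = 4, b[5] = 8, b[6] = 14, b[7] = 6, b[8] = 14, b[9] = 16, b[10] = 16, b[11] = 6, b[12] = 4, b[13] = 14, b[14] = 8, b[15] = 0, b[16] = 14, b[17] = 10, b[18] = 4, b[19] = 12, b[20] = 4, b[21] = 2, b[22] = 2, b[23] = 12, b[24] = 14, b[25] = 4, b[26] = 10, b[27] = 0, b[28] = 4.
Since (b[27], b[28]) = (b[3], b[4]) = (0, 4) (two consecutive terms determine the rest), the sequence is eventually periodic: after a pre-period of length 2 it cycles with period 24.
For j ≥ 3, b[j] depends only on (j - 3) mod 24. (351 - 3) mod 24 = 12, so b[351] = b[15] = 0.

0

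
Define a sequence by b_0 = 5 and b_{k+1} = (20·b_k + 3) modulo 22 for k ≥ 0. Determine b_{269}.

We have b_0 = 5; b_1 = 15; b_2 = 17; b_3 = 13; b_4 = 21; b_5 = 5.
The sequence repeats with period 5.
(269 - 0) mod 5 = 4, so b_{269} = b_4 = 21.

21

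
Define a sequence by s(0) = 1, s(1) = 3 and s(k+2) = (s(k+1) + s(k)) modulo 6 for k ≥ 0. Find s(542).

We have s(0) = 1; s(1) = 3; s(2) = 4; s(3) = 1; s(4) = 5; s(5) = 0; s(6) = 5; s(7) = 5; s(8) = 4; s(9) = 3; s(10) = 1; s(11) = 4; s(12) = 5; s(13) = 3; s(14) = 2; s(15) = 5; s(16) = 1; s(17) = 0; s(18) = 1; s(19) = 1; s(20) = 2; s(21) = 3; s(22) = 5; s(23) = 2; s(24) = 1; s(25) = 3.
Since (s(24), s(25)) = (s(0), s(1)) = (1, 3) (two consecutive terms determine the rest), the sequence is periodic with period 24.
(542 - 0) mod 24 = 14, so s(542) = s(14) = 2.

2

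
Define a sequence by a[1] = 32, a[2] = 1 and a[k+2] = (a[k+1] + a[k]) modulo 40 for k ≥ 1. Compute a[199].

a[1] = 32; a[2] = 1; a[3] = 33; a[4] = 34; a[5] = 27; a[6] = 21; a[7] = 8; a[8] = 29; a[9] = 37; a[10] = 26; a[11] = 23; a[12] = 9; a[13] = 32; a[14] = 1.
The sequence repeats with period 12.
So a[199] = a[1 + ((199-1) mod 12)] = a[7] = 8.

8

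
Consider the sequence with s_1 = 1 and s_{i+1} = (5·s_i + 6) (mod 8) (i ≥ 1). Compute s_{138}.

3

We have s_1 = 1; s_2 = 3; s_3 = 5; s_4 = 7; s_5 = 1.
The sequence repeats with period 4.
(138 - 1) mod 4 = 1, so s_{138} = s_2 = 3.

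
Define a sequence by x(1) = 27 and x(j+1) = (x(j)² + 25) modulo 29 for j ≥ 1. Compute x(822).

x(1) = 27; x(2) = 0; x(3) = 25; x(4) = 12; x(5) = 24; x(6) = 21; x(7) = 2; x(8) = 0.
Since x(8) = x(2) = 0, the sequence is eventually periodic: after a pre-period of length 1 it cycles with period 6.
For j ≥ 2, x(j) depends only on (j - 2) mod 6. (822 - 2) mod 6 = 4, so x(822) = x(6) = 21.

21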